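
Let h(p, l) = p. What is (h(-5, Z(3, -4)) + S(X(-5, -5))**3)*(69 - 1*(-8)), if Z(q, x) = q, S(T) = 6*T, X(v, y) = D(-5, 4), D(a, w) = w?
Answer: 1064063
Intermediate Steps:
X(v, y) = 4
(h(-5, Z(3, -4)) + S(X(-5, -5))**3)*(69 - 1*(-8)) = (-5 + (6*4)**3)*(69 - 1*(-8)) = (-5 + 24**3)*(69 + 8) = (-5 + 13824)*77 = 13819*77 = 1064063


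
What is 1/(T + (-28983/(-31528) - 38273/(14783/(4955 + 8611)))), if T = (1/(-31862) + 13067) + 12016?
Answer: -7425095372744/74535209751958225 ≈ -9.9619e-5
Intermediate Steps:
T = 799194545/31862 (T = (-1/31862 + 13067) + 12016 = 416340753/31862 + 12016 = 799194545/31862 ≈ 25083.)
1/(T + (-28983/(-31528) - 38273/(14783/(4955 + 8611)))) = 1/(799194545/31862 + (-28983/(-31528) - 38273/(14783/(4955 + 8611)))) = 1/(799194545/31862 + (-28983*(-1/31528) - 38273/(14783/13566))) = 1/(799194545/31862 + (28983/31528 - 38273/(14783*(1/13566)))) = 1/(799194545/31862 + (28983/31528 - 38273/14783/13566)) = 1/(799194545/31862 + (28983/31528 - 38273*13566/14783)) = 1/(799194545/31862 + (28983/31528 - 519211518/14783)) = 1/(799194545/31862 - 16369272283815/466078424) = 1/(-74535209751958225/7425095372744) = -7425095372744/74535209751958225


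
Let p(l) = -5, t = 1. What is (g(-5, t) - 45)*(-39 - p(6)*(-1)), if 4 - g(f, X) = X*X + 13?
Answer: 2420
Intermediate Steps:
g(f, X) = -9 - X² (g(f, X) = 4 - (X*X + 13) = 4 - (X² + 13) = 4 - (13 + X²) = 4 + (-13 - X²) = -9 - X²)
(g(-5, t) - 45)*(-39 - p(6)*(-1)) = ((-9 - 1*1²) - 45)*(-39 - (-5)*(-1)) = ((-9 - 1*1) - 45)*(-39 - 1*5) = ((-9 - 1) - 45)*(-39 - 5) = (-10 - 45)*(-44) = -55*(-44) = 2420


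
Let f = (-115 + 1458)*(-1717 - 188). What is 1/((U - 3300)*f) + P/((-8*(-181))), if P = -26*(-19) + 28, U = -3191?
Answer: 4334341331389/12023230357860 ≈ 0.36050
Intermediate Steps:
f = -2558415 (f = 1343*(-1905) = -2558415)
P = 522 (P = 494 + 28 = 522)
1/((U - 3300)*f) + P/((-8*(-181))) = 1/(-3191 - 3300*(-2558415)) + 522/((-8*(-181))) = -1/2558415/(-6491) + 522/1448 = -1/6491*(-1/2558415) + 522*(1/1448) = 1/16606671765 + 261/724 = 4334341331389/12023230357860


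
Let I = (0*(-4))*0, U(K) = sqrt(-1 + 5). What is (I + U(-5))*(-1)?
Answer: -2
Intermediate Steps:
U(K) = 2 (U(K) = sqrt(4) = 2)
I = 0 (I = 0*0 = 0)
(I + U(-5))*(-1) = (0 + 2)*(-1) = 2*(-1) = -2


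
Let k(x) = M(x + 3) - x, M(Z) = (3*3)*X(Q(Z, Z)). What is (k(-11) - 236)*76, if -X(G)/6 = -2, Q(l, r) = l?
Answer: -8892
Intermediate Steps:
X(G) = 12 (X(G) = -6*(-2) = 12)
M(Z) = 108 (M(Z) = (3*3)*12 = 9*12 = 108)
k(x) = 108 - x
(k(-11) - 236)*76 = ((108 - 1*(-11)) - 236)*76 = ((108 + 11) - 236)*76 = (119 - 236)*76 = -117*76 = -8892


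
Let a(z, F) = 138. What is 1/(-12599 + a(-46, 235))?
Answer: -1/12461 ≈ -8.0250e-5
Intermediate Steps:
1/(-12599 + a(-46, 235)) = 1/(-12599 + 138) = 1/(-12461) = -1/12461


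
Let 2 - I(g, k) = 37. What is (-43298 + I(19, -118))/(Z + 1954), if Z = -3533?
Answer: 43333/1579 ≈ 27.443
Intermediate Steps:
I(g, k) = -35 (I(g, k) = 2 - 1*37 = 2 - 37 = -35)
(-43298 + I(19, -118))/(Z + 1954) = (-43298 - 35)/(-3533 + 1954) = -43333/(-1579) = -43333*(-1/1579) = 43333/1579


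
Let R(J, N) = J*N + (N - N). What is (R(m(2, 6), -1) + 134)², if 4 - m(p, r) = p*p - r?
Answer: 16384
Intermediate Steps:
m(p, r) = 4 + r - p² (m(p, r) = 4 - (p*p - r) = 4 - (p² - r) = 4 + (r - p²) = 4 + r - p²)
R(J, N) = J*N (R(J, N) = J*N + 0 = J*N)
(R(m(2, 6), -1) + 134)² = ((4 + 6 - 1*2²)*(-1) + 134)² = ((4 + 6 - 1*4)*(-1) + 134)² = ((4 + 6 - 4)*(-1) + 134)² = (6*(-1) + 134)² = (-6 + 134)² = 128² = 16384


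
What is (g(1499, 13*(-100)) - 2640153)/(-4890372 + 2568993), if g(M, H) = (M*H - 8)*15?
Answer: 1180399/85977 ≈ 13.729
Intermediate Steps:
g(M, H) = -120 + 15*H*M (g(M, H) = (H*M - 8)*15 = (-8 + H*M)*15 = -120 + 15*H*M)
(g(1499, 13*(-100)) - 2640153)/(-4890372 + 2568993) = ((-120 + 15*(13*(-100))*1499) - 2640153)/(-4890372 + 2568993) = ((-120 + 15*(-1300)*1499) - 2640153)/(-2321379) = ((-120 - 29230500) - 2640153)*(-1/2321379) = (-29230620 - 2640153)*(-1/2321379) = -31870773*(-1/2321379) = 1180399/85977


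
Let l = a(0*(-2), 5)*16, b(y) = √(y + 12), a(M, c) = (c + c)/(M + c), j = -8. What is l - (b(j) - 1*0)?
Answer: 30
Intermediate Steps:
a(M, c) = 2*c/(M + c) (a(M, c) = (2*c)/(M + c) = 2*c/(M + c))
b(y) = √(12 + y)
l = 32 (l = (2*5/(0*(-2) + 5))*16 = (2*5/(0 + 5))*16 = (2*5/5)*16 = (2*5*(⅕))*16 = 2*16 = 32)
l - (b(j) - 1*0) = 32 - (√(12 - 8) - 1*0) = 32 - (√4 + 0) = 32 - (2 + 0) = 32 - 1*2 = 32 - 2 = 30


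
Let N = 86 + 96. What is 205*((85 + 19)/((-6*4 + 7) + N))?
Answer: 4264/33 ≈ 129.21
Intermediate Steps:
N = 182
205*((85 + 19)/((-6*4 + 7) + N)) = 205*((85 + 19)/((-6*4 + 7) + 182)) = 205*(104/((-24 + 7) + 182)) = 205*(104/(-17 + 182)) = 205*(104/165) = 4264/33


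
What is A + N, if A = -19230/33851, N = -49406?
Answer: -1672461736/33851 ≈ -49407.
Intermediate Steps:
A = -19230/33851 (A = -19230*1/33851 = -19230/33851 ≈ -0.56808)
A + N = -19230/33851 - 49406 = -1672461736/33851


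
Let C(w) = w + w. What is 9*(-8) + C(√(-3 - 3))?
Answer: -72 + 2*I*√6 ≈ -72.0 + 4.899*I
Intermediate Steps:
C(w) = 2*w
9*(-8) + C(√(-3 - 3)) = 9*(-8) + 2*√(-3 - 3) = -72 + 2*√(-6) = -72 + 2*(I*√6) = -72 + 2*I*√6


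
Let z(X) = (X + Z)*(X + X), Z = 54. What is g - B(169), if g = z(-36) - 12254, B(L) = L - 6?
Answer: -13713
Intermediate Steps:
z(X) = 2*X*(54 + X) (z(X) = (X + 54)*(X + X) = (54 + X)*(2*X) = 2*X*(54 + X))
B(L) = -6 + L
g = -13550 (g = 2*(-36)*(54 - 36) - 12254 = 2*(-36)*18 - 12254 = -1296 - 12254 = -13550)
g - B(169) = -13550 - (-6 + 169) = -13550 - 1*163 = -13550 - 163 = -13713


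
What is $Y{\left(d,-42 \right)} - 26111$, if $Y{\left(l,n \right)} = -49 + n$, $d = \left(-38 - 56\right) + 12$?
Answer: $-26202$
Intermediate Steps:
$d = -82$ ($d = -94 + 12 = -82$)
$Y{\left(d,-42 \right)} - 26111 = \left(-49 - 42\right) - 26111 = -91 - 26111 = -26202$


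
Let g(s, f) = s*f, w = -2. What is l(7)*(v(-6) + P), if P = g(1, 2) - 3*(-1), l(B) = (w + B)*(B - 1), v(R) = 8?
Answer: 390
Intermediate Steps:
g(s, f) = f*s
l(B) = (-1 + B)*(-2 + B) (l(B) = (-2 + B)*(B - 1) = (-2 + B)*(-1 + B) = (-1 + B)*(-2 + B))
P = 5 (P = 2*1 - 3*(-1) = 2 + 3 = 5)
l(7)*(v(-6) + P) = (2 + 7² - 3*7)*(8 + 5) = (2 + 49 - 21)*13 = 30*13 = 390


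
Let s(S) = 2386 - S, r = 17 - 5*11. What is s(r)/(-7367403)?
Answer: -808/2455801 ≈ -0.00032902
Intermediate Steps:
r = -38 (r = 17 - 55 = -38)
s(r)/(-7367403) = (2386 - 1*(-38))/(-7367403) = (2386 + 38)*(-1/7367403) = 2424*(-1/7367403) = -808/2455801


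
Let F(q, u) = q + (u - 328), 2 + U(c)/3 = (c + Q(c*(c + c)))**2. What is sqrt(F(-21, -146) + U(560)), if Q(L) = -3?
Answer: sqrt(930246) ≈ 964.49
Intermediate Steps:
U(c) = -6 + 3*(-3 + c)**2 (U(c) = -6 + 3*(c - 3)**2 = -6 + 3*(-3 + c)**2)
F(q, u) = -328 + q + u (F(q, u) = q + (-328 + u) = -328 + q + u)
sqrt(F(-21, -146) + U(560)) = sqrt((-328 - 21 - 146) + (-6 + 3*(-3 + 560)**2)) = sqrt(-495 + (-6 + 3*557**2)) = sqrt(-495 + (-6 + 3*310249)) = sqrt(-495 + (-6 + 930747)) = sqrt(-495 + 930741) = sqrt(930246)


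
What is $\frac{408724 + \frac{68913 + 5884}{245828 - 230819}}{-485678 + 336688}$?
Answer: $- \frac{6134613313}{2236190910} \approx -2.7433$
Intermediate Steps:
$\frac{408724 + \frac{68913 + 5884}{245828 - 230819}}{-485678 + 336688} = \frac{408724 + \frac{74797}{15009}}{-148990} = \left(408724 + 74797 \cdot \frac{1}{15009}\right) \left(- \frac{1}{148990}\right) = \left(408724 + \frac{74797}{15009}\right) \left(- \frac{1}{148990}\right) = \frac{6134613313}{15009} \left(- \frac{1}{148990}\right) = - \frac{6134613313}{2236190910}$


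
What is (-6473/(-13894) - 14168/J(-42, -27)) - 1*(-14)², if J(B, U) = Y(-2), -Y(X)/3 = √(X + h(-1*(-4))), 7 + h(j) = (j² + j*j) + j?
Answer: -2716751/13894 + 14168*√3/27 ≈ 713.34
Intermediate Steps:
h(j) = -7 + j + 2*j² (h(j) = -7 + ((j² + j*j) + j) = -7 + ((j² + j²) + j) = -7 + (2*j² + j) = -7 + (j + 2*j²) = -7 + j + 2*j²)
Y(X) = -3*√(29 + X) (Y(X) = -3*√(X + (-7 - 1*(-4) + 2*(-1*(-4))²)) = -3*√(X + (-7 + 4 + 2*4²)) = -3*√(X + (-7 + 4 + 2*16)) = -3*√(X + (-7 + 4 + 32)) = -3*√(X + 29) = -3*√(29 + X))
J(B, U) = -9*√3 (J(B, U) = -3*√(29 - 2) = -9*√3)
(-6473/(-13894) - 14168/J(-42, -27)) - 1*(-14)² = (-6473/(-13894) - 14168*(-√3/27)) - 1*(-14)² = (-6473*(-1/13894) - (-14168)*√3/27) - 1*196 = (6473/13894 + 14168*√3/27) - 196 = -2716751/13894 + 14168*√3/27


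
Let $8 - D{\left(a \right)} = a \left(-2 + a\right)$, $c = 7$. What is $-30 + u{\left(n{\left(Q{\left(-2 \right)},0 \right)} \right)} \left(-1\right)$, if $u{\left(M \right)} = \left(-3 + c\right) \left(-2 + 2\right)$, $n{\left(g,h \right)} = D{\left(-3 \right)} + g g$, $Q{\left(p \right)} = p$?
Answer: $-30$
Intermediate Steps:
$D{\left(a \right)} = 8 - a \left(-2 + a\right)$
$n{\left(g,h \right)} = -7 + g^{2}$ ($n{\left(g,h \right)} = \left(8 - \left(-3\right)^{2} + 2 \left(-3\right)\right) + g g = \left(8 - 9 - 6\right) + g^{2} = -7 + g^{2}$)
$u{\left(M \right)} = 0$ ($u{\left(M \right)} = \left(-3 + 7\right) \left(-2 + 2\right) = 4 \cdot 0 = 0$)
$-30 + u{\left(n{\left(Q{\left(-2 \right)},0 \right)} \right)} \left(-1\right) = -30 + 0 \left(-1\right) = -30 + 0 = -30$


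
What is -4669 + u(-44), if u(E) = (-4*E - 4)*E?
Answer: -12237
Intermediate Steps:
u(E) = E*(-4 - 4*E) (u(E) = (-4 - 4*E)*E = E*(-4 - 4*E))
-4669 + u(-44) = -4669 - 4*(-44)*(1 - 44) = -4669 - 4*(-44)*(-43) = -4669 - 7568 = -12237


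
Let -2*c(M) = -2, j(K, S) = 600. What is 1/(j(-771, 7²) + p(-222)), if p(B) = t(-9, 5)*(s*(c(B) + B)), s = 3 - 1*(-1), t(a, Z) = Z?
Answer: -1/3820 ≈ -0.00026178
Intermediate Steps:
c(M) = 1 (c(M) = -½*(-2) = 1)
s = 4 (s = 3 + 1 = 4)
p(B) = 20 + 20*B (p(B) = 5*(4*(1 + B)) = 5*(4 + 4*B) = 20 + 20*B)
1/(j(-771, 7²) + p(-222)) = 1/(600 + (20 + 20*(-222))) = 1/(600 + (20 - 4440)) = 1/(600 - 4420) = 1/(-3820) = -1/3820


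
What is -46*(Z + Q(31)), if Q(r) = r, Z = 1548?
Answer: -72634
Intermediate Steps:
-46*(Z + Q(31)) = -46*(1548 + 31) = -46*1579 = -72634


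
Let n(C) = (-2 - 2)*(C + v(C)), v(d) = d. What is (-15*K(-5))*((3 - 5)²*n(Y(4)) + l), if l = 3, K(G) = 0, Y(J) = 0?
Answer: 0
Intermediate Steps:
n(C) = -8*C (n(C) = (-2 - 2)*(C + C) = -8*C)
(-15*K(-5))*((3 - 5)²*n(Y(4)) + l) = (-15*0)*((3 - 5)²*(-8*0) + 3) = 0*((-2)²*0 + 3) = 0*(4*0 + 3) = 0*(0 + 3) = 0*3 = 0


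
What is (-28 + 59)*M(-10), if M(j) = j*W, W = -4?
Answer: 1240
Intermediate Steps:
M(j) = -4*j (M(j) = j*(-4) = -4*j)
(-28 + 59)*M(-10) = (-28 + 59)*(-4*(-10)) = 31*40 = 1240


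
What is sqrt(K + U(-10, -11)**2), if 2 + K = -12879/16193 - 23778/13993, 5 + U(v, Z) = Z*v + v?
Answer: sqrt(463134538351646862974)/226588649 ≈ 94.976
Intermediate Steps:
U(v, Z) = -5 + v + Z*v (U(v, Z) = -5 + (Z*v + v) = -5 + (v + Z*v) = -5 + v + Z*v)
K = -1018430299/226588649 (K = -2 + (-12879/16193 - 23778/13993) = -2 - 565253001/226588649 = -1018430299/226588649 ≈ -4.4946)
sqrt(K + U(-10, -11)**2) = sqrt(-1018430299/226588649 + (-5 - 10 - 11*(-10))**2) = sqrt(-1018430299/226588649 + (-5 - 10 + 110)**2) = sqrt(-1018430299/226588649 + 95**2) = sqrt(-1018430299/226588649 + 9025) = sqrt(2043944126926/226588649) = sqrt(463134538351646862974)/226588649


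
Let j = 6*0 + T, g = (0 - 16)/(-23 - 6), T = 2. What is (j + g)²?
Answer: 5476/841 ≈ 6.5113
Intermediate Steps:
g = 16/29 (g = -16/(-29) = -16*(-1/29) = 16/29 ≈ 0.55172)
j = 2 (j = 6*0 + 2 = 0 + 2 = 2)
(j + g)² = (2 + 16/29)² = (74/29)² = 5476/841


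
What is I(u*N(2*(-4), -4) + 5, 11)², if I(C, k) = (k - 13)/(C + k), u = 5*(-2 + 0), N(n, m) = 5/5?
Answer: ⅑ ≈ 0.11111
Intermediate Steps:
N(n, m) = 1 (N(n, m) = 5*(⅕) = 1)
u = -10 (u = 5*(-2) = -10)
I(C, k) = (-13 + k)/(C + k)
I(u*N(2*(-4), -4) + 5, 11)² = ((-13 + 11)/((-10*1 + 5) + 11))² = (-2/((-10 + 5) + 11))² = (-2/(-5 + 11))² = (-2/6)² = ((⅙)*(-2))² = (-⅓)² = ⅑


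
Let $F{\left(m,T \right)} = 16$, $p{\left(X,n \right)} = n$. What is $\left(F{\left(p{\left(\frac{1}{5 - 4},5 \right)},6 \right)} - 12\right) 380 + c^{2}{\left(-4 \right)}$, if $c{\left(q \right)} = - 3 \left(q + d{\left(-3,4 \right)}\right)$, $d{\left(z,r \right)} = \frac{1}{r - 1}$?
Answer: $1641$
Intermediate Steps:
$d{\left(z,r \right)} = \frac{1}{-1 + r}$
$c{\left(q \right)} = -1 - 3 q$ ($c{\left(q \right)} = - 3 \left(q + \frac{1}{-1 + 4}\right) = - 3 \left(q + \frac{1}{3}\right) = - 3 \left(\frac{1}{3} + q\right) = -1 - 3 q$)
$\left(F{\left(p{\left(\frac{1}{5 - 4},5 \right)},6 \right)} - 12\right) 380 + c^{2}{\left(-4 \right)} = \left(16 - 12\right) 380 + \left(-1 - -12\right)^{2} = \left(16 - 12\right) 380 + \left(-1 + 12\right)^{2} = 4 \cdot 380 + 11^{2} = 1520 + 121 = 1641$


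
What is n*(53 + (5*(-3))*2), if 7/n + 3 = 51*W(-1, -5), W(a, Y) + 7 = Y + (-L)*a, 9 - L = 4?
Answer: -161/360 ≈ -0.44722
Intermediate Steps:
L = 5 (L = 9 - 1*4 = 9 - 4 = 5)
W(a, Y) = -7 + Y - 5*a (W(a, Y) = -7 + (Y + (-1*5)*a) = -7 + (Y - 5*a) = -7 + Y - 5*a)
n = -7/360 (n = 7/(-3 + 51*(-7 - 5 - 5*(-1))) = 7/(-3 + 51*(-7 - 5 + 5)) = 7/(-3 + 51*(-7)) = 7/(-3 - 357) = 7/(-360) = 7*(-1/360) = -7/360 ≈ -0.019444)
n*(53 + (5*(-3))*2) = -7*(53 + (5*(-3))*2)/360 = -7*(53 - 15*2)/360 = -7*(53 - 30)/360 = -7/360*23 = -161/360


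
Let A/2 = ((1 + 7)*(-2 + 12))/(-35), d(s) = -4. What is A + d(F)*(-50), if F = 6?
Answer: 1368/7 ≈ 195.43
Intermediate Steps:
A = -32/7 (A = 2*(((1 + 7)*(-2 + 12))/(-35)) = 2*((8*10)*(-1/35)) = 2*(80*(-1/35)) = 2*(-16/7) = -32/7 ≈ -4.5714)
A + d(F)*(-50) = -32/7 - 4*(-50) = -32/7 + 200 = 1368/7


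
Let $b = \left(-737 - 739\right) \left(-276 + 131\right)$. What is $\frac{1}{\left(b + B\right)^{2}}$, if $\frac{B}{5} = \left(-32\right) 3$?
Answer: $\frac{1}{45599331600} \approx 2.193 \cdot 10^{-11}$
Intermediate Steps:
$B = -480$ ($B = 5 \left(\left(-32\right) 3\right) = 5 \left(-96\right) = -480$)
$b = 214020$ ($b = \left(-1476\right) \left(-145\right) = 214020$)
$\frac{1}{\left(b + B\right)^{2}} = \frac{1}{\left(214020 - 480\right)^{2}} = \frac{1}{213540^{2}} = \frac{1}{45599331600}$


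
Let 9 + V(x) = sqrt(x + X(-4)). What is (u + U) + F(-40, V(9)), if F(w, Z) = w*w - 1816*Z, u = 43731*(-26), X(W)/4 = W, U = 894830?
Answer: -224232 - 1816*I*sqrt(7) ≈ -2.2423e+5 - 4804.7*I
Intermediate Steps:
X(W) = 4*W
V(x) = -9 + sqrt(-16 + x) (V(x) = -9 + sqrt(x + 4*(-4)) = -9 + sqrt(x - 16) = -9 + sqrt(-16 + x))
u = -1137006
F(w, Z) = w**2 - 1816*Z
(u + U) + F(-40, V(9)) = (-1137006 + 894830) + ((-40)**2 - 1816*(-9 + sqrt(-16 + 9))) = -242176 + (1600 - 1816*(-9 + sqrt(-7))) = -242176 + (1600 - 1816*(-9 + I*sqrt(7))) = -242176 + (1600 + (16344 - 1816*I*sqrt(7))) = -242176 + (17944 - 1816*I*sqrt(7)) = -224232 - 1816*I*sqrt(7)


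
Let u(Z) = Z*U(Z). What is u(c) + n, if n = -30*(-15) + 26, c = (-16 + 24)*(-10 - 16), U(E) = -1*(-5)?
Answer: -564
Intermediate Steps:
U(E) = 5
c = -208 (c = 8*(-26) = -208)
u(Z) = 5*Z (u(Z) = Z*5 = 5*Z)
n = 476 (n = 450 + 26 = 476)
u(c) + n = 5*(-208) + 476 = -1040 + 476 = -564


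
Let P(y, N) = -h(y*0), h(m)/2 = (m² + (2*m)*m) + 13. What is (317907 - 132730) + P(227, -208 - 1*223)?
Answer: 185151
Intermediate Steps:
h(m) = 26 + 6*m² (h(m) = 2*((m² + (2*m)*m) + 13) = 2*((m² + 2*m²) + 13) = 2*(3*m² + 13) = 2*(13 + 3*m²) = 26 + 6*m²)
P(y, N) = -26 (P(y, N) = -(26 + 6*(y*0)²) = -(26 + 6*0²) = -(26 + 6*0) = -(26 + 0) = -1*26 = -26)
(317907 - 132730) + P(227, -208 - 1*223) = (317907 - 132730) - 26 = 185177 - 26 = 185151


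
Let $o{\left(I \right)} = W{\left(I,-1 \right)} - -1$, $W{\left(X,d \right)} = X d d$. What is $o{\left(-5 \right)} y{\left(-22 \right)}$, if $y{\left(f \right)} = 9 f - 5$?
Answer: $812$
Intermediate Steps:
$W{\left(X,d \right)} = X d^{2}$
$y{\left(f \right)} = -5 + 9 f$
$o{\left(I \right)} = 1 + I$ ($o{\left(I \right)} = I \left(-1\right)^{2} - -1 = I 1 + 1 = I + 1 = 1 + I$)
$o{\left(-5 \right)} y{\left(-22 \right)} = \left(1 - 5\right) \left(-5 + 9 \left(-22\right)\right) = - 4 \left(-5 - 198\right) = \left(-4\right) \left(-203\right) = 812$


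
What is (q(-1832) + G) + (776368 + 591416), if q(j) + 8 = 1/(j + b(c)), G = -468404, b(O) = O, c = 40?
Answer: 1611674623/1792 ≈ 8.9937e+5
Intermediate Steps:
q(j) = -8 + 1/(40 + j) (q(j) = -8 + 1/(j + 40) = -8 + 1/(40 + j))
(q(-1832) + G) + (776368 + 591416) = ((-319 - 8*(-1832))/(40 - 1832) - 468404) + (776368 + 591416) = ((-319 + 14656)/(-1792) - 468404) + 1367784 = (-1/1792*14337 - 468404) + 1367784 = (-14337/1792 - 468404) + 1367784 = -839394305/1792 + 1367784 = 1611674623/1792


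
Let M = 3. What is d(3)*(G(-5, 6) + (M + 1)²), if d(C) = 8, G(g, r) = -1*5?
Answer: 88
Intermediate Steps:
G(g, r) = -5
d(3)*(G(-5, 6) + (M + 1)²) = 8*(-5 + (3 + 1)²) = 8*(-5 + 4²) = 8*(-5 + 16) = 8*11 = 88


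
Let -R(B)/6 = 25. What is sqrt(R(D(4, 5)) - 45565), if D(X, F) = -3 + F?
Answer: I*sqrt(45715) ≈ 213.81*I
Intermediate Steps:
R(B) = -150 (R(B) = -6*25 = -150)
sqrt(R(D(4, 5)) - 45565) = sqrt(-150 - 45565) = sqrt(-45715) = I*sqrt(45715)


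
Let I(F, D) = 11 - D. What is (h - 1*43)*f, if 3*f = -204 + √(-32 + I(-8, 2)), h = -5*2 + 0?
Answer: 3604 - 53*I*√23/3 ≈ 3604.0 - 84.726*I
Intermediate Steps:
h = -10 (h = -10 + 0 = -10)
f = -68 + I*√23/3 (f = (-204 + √(-32 + (11 - 1*2)))/3 = (-204 + √(-32 + (11 - 2)))/3 = (-204 + √(-32 + 9))/3 = (-204 + √(-23))/3 = (-204 + I*√23)/3 = -68 + I*√23/3 ≈ -68.0 + 1.5986*I)
(h - 1*43)*f = (-10 - 1*43)*(-68 + I*√23/3) = (-10 - 43)*(-68 + I*√23/3) = -53*(-68 + I*√23/3) = 3604 - 53*I*√23/3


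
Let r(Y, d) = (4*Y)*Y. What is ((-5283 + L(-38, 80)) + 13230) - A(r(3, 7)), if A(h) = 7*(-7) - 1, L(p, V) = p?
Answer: 7959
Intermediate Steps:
r(Y, d) = 4*Y**2
A(h) = -50 (A(h) = -49 - 1 = -50)
((-5283 + L(-38, 80)) + 13230) - A(r(3, 7)) = ((-5283 - 38) + 13230) - 1*(-50) = (-5321 + 13230) + 50 = 7909 + 50 = 7959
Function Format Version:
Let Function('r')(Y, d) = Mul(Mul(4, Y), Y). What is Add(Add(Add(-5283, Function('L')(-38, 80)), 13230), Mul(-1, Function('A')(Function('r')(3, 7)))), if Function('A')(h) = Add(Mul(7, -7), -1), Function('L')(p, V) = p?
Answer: 7959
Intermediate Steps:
Function('r')(Y, d) = Mul(4, Pow(Y, 2))
Function('A')(h) = -50 (Function('A')(h) = Add(-49, -1) = -50)
Add(Add(Add(-5283, Function('L')(-38, 80)), 13230), Mul(-1, Function('A')(Function('r')(3, 7)))) = Add(Add(Add(-5283, -38), 13230), Mul(-1, -50)) = Add(Add(-5321, 13230), 50) = Add(7909, 50) = 7959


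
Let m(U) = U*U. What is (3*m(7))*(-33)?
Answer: -4851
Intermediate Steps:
m(U) = U²
(3*m(7))*(-33) = (3*7²)*(-33) = (3*49)*(-33) = 147*(-33) = -4851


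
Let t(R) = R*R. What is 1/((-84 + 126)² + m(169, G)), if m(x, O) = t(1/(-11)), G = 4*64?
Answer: 121/213445 ≈ 0.00056689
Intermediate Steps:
G = 256
t(R) = R²
m(x, O) = 1/121 (m(x, O) = (1/(-11))² = (-1/11)² = 1/121)
1/((-84 + 126)² + m(169, G)) = 1/((-84 + 126)² + 1/121) = 1/(42² + 1/121) = 1/(1764 + 1/121) = 1/(213445/121) = 121/213445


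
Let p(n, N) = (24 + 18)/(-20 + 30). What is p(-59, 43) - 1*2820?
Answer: -14079/5 ≈ -2815.8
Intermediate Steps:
p(n, N) = 21/5 (p(n, N) = 42/10 = 42*(⅒) = 21/5)
p(-59, 43) - 1*2820 = 21/5 - 1*2820 = 21/5 - 2820 = -14079/5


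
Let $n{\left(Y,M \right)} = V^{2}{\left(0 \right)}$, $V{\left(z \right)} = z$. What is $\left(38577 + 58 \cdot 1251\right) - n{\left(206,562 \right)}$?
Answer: $111135$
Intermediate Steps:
$n{\left(Y,M \right)} = 0$ ($n{\left(Y,M \right)} = 0^{2} = 0$)
$\left(38577 + 58 \cdot 1251\right) - n{\left(206,562 \right)} = \left(38577 + 58 \cdot 1251\right) - 0 = \left(38577 + 72558\right) + 0 = 111135 + 0 = 111135$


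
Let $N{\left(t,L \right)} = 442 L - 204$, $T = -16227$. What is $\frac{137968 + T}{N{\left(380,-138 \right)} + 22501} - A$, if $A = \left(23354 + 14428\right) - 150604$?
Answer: $\frac{4365976837}{38699} \approx 1.1282 \cdot 10^{5}$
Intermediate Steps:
$N{\left(t,L \right)} = -204 + 442 L$
$A = -112822$ ($A = 37782 - 150604 = -112822$)
$\frac{137968 + T}{N{\left(380,-138 \right)} + 22501} - A = \frac{137968 - 16227}{\left(-204 + 442 \left(-138\right)\right) + 22501} - -112822 = \frac{121741}{\left(-204 - 60996\right) + 22501} + 112822 = \frac{121741}{-61200 + 22501} + 112822 = \frac{121741}{-38699} + 112822 = 121741 \left(- \frac{1}{38699}\right) + 112822 = - \frac{121741}{38699} + 112822 = \frac{4365976837}{38699}$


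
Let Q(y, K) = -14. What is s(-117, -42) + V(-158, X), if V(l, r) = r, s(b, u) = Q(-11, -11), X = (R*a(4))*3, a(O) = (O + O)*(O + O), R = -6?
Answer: -1166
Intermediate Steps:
a(O) = 4*O**2 (a(O) = (2*O)*(2*O) = 4*O**2)
X = -1152 (X = -24*4**2*3 = -24*16*3 = -6*64*3 = -384*3 = -1152)
s(b, u) = -14
s(-117, -42) + V(-158, X) = -14 - 1152 = -1166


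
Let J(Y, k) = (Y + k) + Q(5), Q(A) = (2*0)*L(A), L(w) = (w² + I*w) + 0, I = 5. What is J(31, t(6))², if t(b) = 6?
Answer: 1369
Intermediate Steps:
L(w) = w² + 5*w (L(w) = (w² + 5*w) + 0 = w² + 5*w)
Q(A) = 0 (Q(A) = (2*0)*(A*(5 + A)) = 0*(A*(5 + A)) = 0)
J(Y, k) = Y + k (J(Y, k) = (Y + k) + 0 = Y + k)
J(31, t(6))² = (31 + 6)² = 37² = 1369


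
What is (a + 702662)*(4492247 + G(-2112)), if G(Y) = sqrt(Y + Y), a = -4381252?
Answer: -16525134891730 - 29428720*I*sqrt(66) ≈ -1.6525e+13 - 2.3908e+8*I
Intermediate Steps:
G(Y) = sqrt(2)*sqrt(Y) (G(Y) = sqrt(2*Y) = sqrt(2)*sqrt(Y))
(a + 702662)*(4492247 + G(-2112)) = (-4381252 + 702662)*(4492247 + sqrt(2)*sqrt(-2112)) = -3678590*(4492247 + sqrt(2)*(8*I*sqrt(33))) = -3678590*(4492247 + 8*I*sqrt(66)) = -16525134891730 - 29428720*I*sqrt(66)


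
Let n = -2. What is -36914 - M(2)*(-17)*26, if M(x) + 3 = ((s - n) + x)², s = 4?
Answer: -9952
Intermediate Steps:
M(x) = -3 + (6 + x)² (M(x) = -3 + ((4 - 1*(-2)) + x)² = -3 + ((4 + 2) + x)² = -3 + (6 + x)²)
-36914 - M(2)*(-17)*26 = -36914 - (-3 + (6 + 2)²)*(-17)*26 = -36914 - (-3 + 8²)*(-17)*26 = -36914 - (-3 + 64)*(-17)*26 = -36914 - 61*(-17)*26 = -36914 - (-1037)*26 = -36914 - 1*(-26962) = -36914 + 26962 = -9952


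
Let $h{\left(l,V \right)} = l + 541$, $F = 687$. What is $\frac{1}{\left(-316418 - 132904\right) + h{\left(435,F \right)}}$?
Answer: $- \frac{1}{448346} \approx -2.2304 \cdot 10^{-6}$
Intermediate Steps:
$h{\left(l,V \right)} = 541 + l$
$\frac{1}{\left(-316418 - 132904\right) + h{\left(435,F \right)}} = \frac{1}{\left(-316418 - 132904\right) + \left(541 + 435\right)} = \frac{1}{\left(-316418 - 132904\right) + 976} = \frac{1}{-449322 + 976} = \frac{1}{-448346} = - \frac{1}{448346}$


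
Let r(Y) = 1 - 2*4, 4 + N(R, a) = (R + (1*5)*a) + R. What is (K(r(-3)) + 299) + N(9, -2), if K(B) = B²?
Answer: 352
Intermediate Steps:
N(R, a) = -4 + 2*R + 5*a (N(R, a) = -4 + ((R + (1*5)*a) + R) = -4 + ((R + 5*a) + R) = -4 + (2*R + 5*a) = -4 + 2*R + 5*a)
r(Y) = -7 (r(Y) = 1 - 8 = -7)
(K(r(-3)) + 299) + N(9, -2) = ((-7)² + 299) + (-4 + 2*9 + 5*(-2)) = (49 + 299) + (-4 + 18 - 10) = 348 + 4 = 352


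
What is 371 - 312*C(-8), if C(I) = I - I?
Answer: 371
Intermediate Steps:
C(I) = 0
371 - 312*C(-8) = 371 - 312*0 = 371 + 0 = 371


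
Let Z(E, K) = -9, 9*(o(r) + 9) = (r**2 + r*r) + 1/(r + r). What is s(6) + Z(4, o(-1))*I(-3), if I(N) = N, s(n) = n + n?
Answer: 39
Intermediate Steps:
s(n) = 2*n
o(r) = -9 + 1/(18*r) + 2*r**2/9 (o(r) = -9 + ((r**2 + r*r) + 1/(r + r))/9 = -9 + ((r**2 + r**2) + 1/(2*r))/9 = -9 + (2*r**2 + 1/(2*r))/9 = -9 + (1/(2*r) + 2*r**2)/9 = -9 + (1/(18*r) + 2*r**2/9) = -9 + 1/(18*r) + 2*r**2/9)
s(6) + Z(4, o(-1))*I(-3) = 2*6 - 9*(-3) = 12 + 27 = 39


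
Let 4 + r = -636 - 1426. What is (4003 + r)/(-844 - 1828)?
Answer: -1937/2672 ≈ -0.72493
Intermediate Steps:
r = -2066 (r = -4 + (-636 - 1426) = -4 - 2062 = -2066)
(4003 + r)/(-844 - 1828) = (4003 - 2066)/(-844 - 1828) = 1937/(-2672) = 1937*(-1/2672) = -1937/2672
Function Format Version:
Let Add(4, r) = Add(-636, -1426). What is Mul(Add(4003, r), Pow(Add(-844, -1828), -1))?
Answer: Rational(-1937, 2672) ≈ -0.72493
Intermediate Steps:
r = -2066 (r = Add(-4, Add(-636, -1426)) = Add(-4, -2062) = -2066)
Mul(Add(4003, r), Pow(Add(-844, -1828), -1)) = Mul(Add(4003, -2066), Pow(Add(-844, -1828), -1)) = Mul(1937, Pow(-2672, -1)) = Mul(1937, Rational(-1, 2672)) = Rational(-1937, 2672)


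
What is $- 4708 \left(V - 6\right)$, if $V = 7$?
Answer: $-4708$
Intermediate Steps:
$- 4708 \left(V - 6\right) = - 4708 \left(7 - 6\right) = \left(-4708\right) 1 = -4708$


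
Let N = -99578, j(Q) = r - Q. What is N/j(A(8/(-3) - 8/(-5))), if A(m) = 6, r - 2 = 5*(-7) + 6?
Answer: 99578/33 ≈ 3017.5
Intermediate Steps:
r = -27 (r = 2 + (5*(-7) + 6) = 2 + (-35 + 6) = 2 - 29 = -27)
j(Q) = -27 - Q
N/j(A(8/(-3) - 8/(-5))) = -99578/(-27 - 1*6) = -99578/(-27 - 6) = -99578/(-33) = -99578*(-1/33) = 99578/33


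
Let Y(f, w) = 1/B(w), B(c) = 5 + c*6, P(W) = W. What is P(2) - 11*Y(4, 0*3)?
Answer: -⅕ ≈ -0.20000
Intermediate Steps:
B(c) = 5 + 6*c
Y(f, w) = 1/(5 + 6*w)
P(2) - 11*Y(4, 0*3) = 2 - 11/(5 + 6*(0*3)) = 2 - 11/(5 + 6*0) = 2 - 11/(5 + 0) = 2 - 11/5 = -⅕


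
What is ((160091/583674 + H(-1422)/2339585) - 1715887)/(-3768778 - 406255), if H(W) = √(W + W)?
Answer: 1001518468747/2436858211242 - 6*I*√79/9767844581305 ≈ 0.41099 - 5.4597e-12*I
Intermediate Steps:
H(W) = √2*√W (H(W) = √(2*W) = √2*√W)
((160091/583674 + H(-1422)/2339585) - 1715887)/(-3768778 - 406255) = ((160091/583674 + (√2*√(-1422))/2339585) - 1715887)/(-3768778 - 406255) = ((160091*(1/583674) + (√2*(3*I*√158))*(1/2339585)) - 1715887)/(-4175033) = ((160091/583674 + (6*I*√79)*(1/2339585)) - 1715887)*(-1/4175033) = ((160091/583674 + 6*I*√79/2339585) - 1715887)*(-1/4175033) = (-1001518468747/583674 + 6*I*√79/2339585)*(-1/4175033) = 1001518468747/2436858211242 - 6*I*√79/9767844581305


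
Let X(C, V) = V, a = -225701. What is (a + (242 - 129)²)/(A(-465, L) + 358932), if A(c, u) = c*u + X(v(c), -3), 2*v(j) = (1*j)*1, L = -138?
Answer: -212932/423099 ≈ -0.50327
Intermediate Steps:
v(j) = j/2 (v(j) = ((1*j)*1)/2 = (j*1)/2 = j/2)
A(c, u) = -3 + c*u (A(c, u) = c*u - 3 = -3 + c*u)
(a + (242 - 129)²)/(A(-465, L) + 358932) = (-225701 + (242 - 129)²)/((-3 - 465*(-138)) + 358932) = (-225701 + 113²)/((-3 + 64170) + 358932) = (-225701 + 12769)/(64167 + 358932) = -212932/423099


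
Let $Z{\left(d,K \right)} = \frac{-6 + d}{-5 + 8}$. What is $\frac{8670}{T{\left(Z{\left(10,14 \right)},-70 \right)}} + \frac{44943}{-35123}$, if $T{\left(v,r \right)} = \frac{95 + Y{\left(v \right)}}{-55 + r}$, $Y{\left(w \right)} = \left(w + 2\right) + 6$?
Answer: $- \frac{114207720909}{10993499} \approx -10389.0$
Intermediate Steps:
$Z{\left(d,K \right)} = -2 + \frac{d}{3}$ ($Z{\left(d,K \right)} = \frac{-6 + d}{3} = \left(-6 + d\right) \frac{1}{3} = -2 + \frac{d}{3}$)
$Y{\left(w \right)} = 8 + w$ ($Y{\left(w \right)} = \left(2 + w\right) + 6 = 8 + w$)
$T{\left(v,r \right)} = \frac{103 + v}{-55 + r}$ ($T{\left(v,r \right)} = \frac{95 + \left(8 + v\right)}{-55 + r} = \frac{103 + v}{-55 + r}$)
$\frac{8670}{T{\left(Z{\left(10,14 \right)},-70 \right)}} + \frac{44943}{-35123} = \frac{8670}{\frac{1}{-55 - 70} \left(103 + \left(-2 + \frac{1}{3} \cdot 10\right)\right)} + \frac{44943}{-35123} = \frac{8670}{\frac{1}{-125} \left(103 + \left(-2 + \frac{10}{3}\right)\right)} + 44943 \left(- \frac{1}{35123}\right) = \frac{8670}{\left(- \frac{1}{125}\right) \left(103 + \frac{4}{3}\right)} - \frac{44943}{35123} = \frac{8670}{\left(- \frac{1}{125}\right) \frac{313}{3}} - \frac{44943}{35123} = \frac{8670}{- \frac{313}{375}} - \frac{44943}{35123} = 8670 \left(- \frac{375}{313}\right) - \frac{44943}{35123} = - \frac{3251250}{313} - \frac{44943}{35123} = - \frac{114207720909}{10993499}$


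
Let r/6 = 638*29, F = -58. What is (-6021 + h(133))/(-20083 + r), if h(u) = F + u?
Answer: -5946/90929 ≈ -0.065392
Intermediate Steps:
h(u) = -58 + u
r = 111012 (r = 6*(638*29) = 6*18502 = 111012)
(-6021 + h(133))/(-20083 + r) = (-6021 + (-58 + 133))/(-20083 + 111012) = (-6021 + 75)/90929 = -5946*1/90929 = -5946/90929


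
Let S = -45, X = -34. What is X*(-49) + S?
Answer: 1621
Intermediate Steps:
X*(-49) + S = -34*(-49) - 45 = 1666 - 45 = 1621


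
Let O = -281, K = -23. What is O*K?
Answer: 6463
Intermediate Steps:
O*K = -281*(-23) = 6463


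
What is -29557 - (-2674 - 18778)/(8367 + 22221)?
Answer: -226017016/7647 ≈ -29556.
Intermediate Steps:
-29557 - (-2674 - 18778)/(8367 + 22221) = -29557 - (-21452)/30588 = -29557 - 1*(-5363/7647) = -29557 + 5363/7647 = -226017016/7647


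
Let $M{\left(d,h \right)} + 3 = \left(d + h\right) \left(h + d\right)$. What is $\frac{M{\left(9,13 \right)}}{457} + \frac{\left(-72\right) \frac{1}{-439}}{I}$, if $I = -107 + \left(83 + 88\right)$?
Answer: $\frac{1693385}{1604984} \approx 1.0551$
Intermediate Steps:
$M{\left(d,h \right)} = -3 + \left(d + h\right)^{2}$ ($M{\left(d,h \right)} = -3 + \left(d + h\right) \left(h + d\right) = -3 + \left(d + h\right) \left(d + h\right) = -3 + \left(d + h\right)^{2}$)
$I = 64$ ($I = -107 + 171 = 64$)
$\frac{M{\left(9,13 \right)}}{457} + \frac{\left(-72\right) \frac{1}{-439}}{I} = \frac{-3 + \left(9 + 13\right)^{2}}{457} + \frac{\left(-72\right) \frac{1}{-439}}{64} = \left(-3 + 22^{2}\right) \frac{1}{457} + \left(-72\right) \left(- \frac{1}{439}\right) \frac{1}{64} = \left(-3 + 484\right) \frac{1}{457} + \frac{72}{439} \cdot \frac{1}{64} = 481 \cdot \frac{1}{457} + \frac{9}{3512} = \frac{481}{457} + \frac{9}{3512} = \frac{1693385}{1604984}$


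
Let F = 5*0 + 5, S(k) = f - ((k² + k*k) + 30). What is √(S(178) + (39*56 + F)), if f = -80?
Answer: I*√61289 ≈ 247.57*I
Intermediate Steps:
S(k) = -110 - 2*k² (S(k) = -80 - ((k² + k*k) + 30) = -80 - ((k² + k²) + 30) = -80 - (2*k² + 30) = -80 - (30 + 2*k²) = -80 + (-30 - 2*k²) = -110 - 2*k²)
F = 5 (F = 0 + 5 = 5)
√(S(178) + (39*56 + F)) = √((-110 - 2*178²) + (39*56 + 5)) = √((-110 - 2*31684) + (2184 + 5)) = √((-110 - 63368) + 2189) = √(-63478 + 2189) = √(-61289) = I*√61289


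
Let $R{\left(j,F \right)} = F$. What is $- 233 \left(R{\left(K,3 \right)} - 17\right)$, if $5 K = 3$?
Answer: $3262$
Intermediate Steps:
$K = \frac{3}{5}$ ($K = \frac{1}{5} \cdot 3 = \frac{3}{5} \approx 0.6$)
$- 233 \left(R{\left(K,3 \right)} - 17\right) = - 233 \left(3 - 17\right) = \left(-233\right) \left(-14\right) = 3262$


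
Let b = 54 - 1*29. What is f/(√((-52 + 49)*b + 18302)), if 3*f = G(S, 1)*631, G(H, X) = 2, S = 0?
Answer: 1262*√18227/54681 ≈ 3.1159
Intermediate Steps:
b = 25 (b = 54 - 29 = 25)
f = 1262/3 (f = (2*631)/3 = (⅓)*1262 = 1262/3 ≈ 420.67)
f/(√((-52 + 49)*b + 18302)) = 1262/(3*(√((-52 + 49)*25 + 18302))) = 1262/(3*(√(-3*25 + 18302))) = 1262/(3*(√(-75 + 18302))) = 1262/(3*(√18227)) = 1262*(√18227/18227)/3 = 1262*√18227/54681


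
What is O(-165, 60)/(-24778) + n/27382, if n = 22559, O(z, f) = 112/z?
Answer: 46116302807/55973873670 ≈ 0.82389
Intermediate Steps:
O(-165, 60)/(-24778) + n/27382 = (112/(-165))/(-24778) + 22559/27382 = (112*(-1/165))*(-1/24778) + 22559*(1/27382) = -112/165*(-1/24778) + 22559/27382 = 56/2044185 + 22559/27382 = 46116302807/55973873670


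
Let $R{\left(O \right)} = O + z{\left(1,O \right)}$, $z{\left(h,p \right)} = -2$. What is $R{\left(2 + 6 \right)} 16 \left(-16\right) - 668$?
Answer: $-2204$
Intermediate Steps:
$R{\left(O \right)} = -2 + O$ ($R{\left(O \right)} = O - 2 = -2 + O$)
$R{\left(2 + 6 \right)} 16 \left(-16\right) - 668 = \left(-2 + \left(2 + 6\right)\right) 16 \left(-16\right) - 668 = \left(-2 + 8\right) 16 \left(-16\right) - 668 = 6 \cdot 16 \left(-16\right) - 668 = 96 \left(-16\right) - 668 = -1536 - 668 = -2204$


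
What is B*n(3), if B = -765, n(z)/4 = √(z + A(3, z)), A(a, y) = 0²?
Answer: -3060*√3 ≈ -5300.1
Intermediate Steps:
A(a, y) = 0
n(z) = 4*√z (n(z) = 4*√(z + 0) = 4*√z)
B*n(3) = -3060*√3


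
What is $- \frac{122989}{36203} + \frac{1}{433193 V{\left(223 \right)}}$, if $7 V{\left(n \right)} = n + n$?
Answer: $- \frac{23761976095721}{6994567235834} \approx -3.3972$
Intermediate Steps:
$V{\left(n \right)} = \frac{2 n}{7}$ ($V{\left(n \right)} = \frac{n + n}{7} = \frac{2 n}{7}$)
$- \frac{122989}{36203} + \frac{1}{433193 V{\left(223 \right)}} = - \frac{122989}{36203} + \frac{1}{433193 \cdot \frac{2}{7} \cdot 223} = \left(-122989\right) \frac{1}{36203} + \frac{1}{433193 \cdot \frac{446}{7}} = - \frac{122989}{36203} + \frac{1}{433193} \cdot \frac{7}{446} = - \frac{122989}{36203} + \frac{7}{193204078} = - \frac{23761976095721}{6994567235834}$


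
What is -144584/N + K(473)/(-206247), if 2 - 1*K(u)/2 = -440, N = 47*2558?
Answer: -14963148016/12398125911 ≈ -1.2069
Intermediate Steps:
N = 120226
K(u) = 884 (K(u) = 4 - 2*(-440) = 4 + 880 = 884)
-144584/N + K(473)/(-206247) = -144584/120226 + 884/(-206247) = -144584*1/120226 + 884*(-1/206247) = -72292/60113 - 884/206247 = -14963148016/12398125911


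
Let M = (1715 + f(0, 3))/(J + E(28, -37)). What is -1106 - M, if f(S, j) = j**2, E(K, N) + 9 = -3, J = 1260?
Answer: -345503/312 ≈ -1107.4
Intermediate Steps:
E(K, N) = -12 (E(K, N) = -9 - 3 = -12)
M = 431/312 (M = (1715 + 3**2)/(1260 - 12) = (1715 + 9)/1248 = 1724*(1/1248) = 431/312 ≈ 1.3814)
-1106 - M = -1106 - 1*431/312 = -1106 - 431/312 = -345503/312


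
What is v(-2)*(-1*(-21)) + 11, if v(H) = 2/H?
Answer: -10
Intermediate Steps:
v(-2)*(-1*(-21)) + 11 = (2/(-2))*(-1*(-21)) + 11 = (2*(-½))*21 + 11 = -1*21 + 11 = -21 + 11 = -10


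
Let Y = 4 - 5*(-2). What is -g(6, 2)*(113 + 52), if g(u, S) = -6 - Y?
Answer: 3300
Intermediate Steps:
Y = 14 (Y = 4 + 10 = 14)
g(u, S) = -20 (g(u, S) = -6 - 1*14 = -6 - 14 = -20)
-g(6, 2)*(113 + 52) = -(-20)*(113 + 52) = -(-20)*165 = -1*(-3300) = 3300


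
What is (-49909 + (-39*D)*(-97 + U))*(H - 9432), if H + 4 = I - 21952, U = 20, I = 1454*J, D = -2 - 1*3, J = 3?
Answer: 1754636024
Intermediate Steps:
D = -5 (D = -2 - 3 = -5)
I = 4362 (I = 1454*3 = 4362)
H = -17594 (H = -4 + (4362 - 21952) = -4 - 17590 = -17594)
(-49909 + (-39*D)*(-97 + U))*(H - 9432) = (-49909 + (-39*(-5))*(-97 + 20))*(-17594 - 9432) = (-49909 + 195*(-77))*(-27026) = (-49909 - 15015)*(-27026) = -64924*(-27026) = 1754636024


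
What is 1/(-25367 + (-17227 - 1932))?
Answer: -1/44526 ≈ -2.2459e-5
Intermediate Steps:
1/(-25367 + (-17227 - 1932)) = 1/(-25367 - 19159) = 1/(-44526) = -1/44526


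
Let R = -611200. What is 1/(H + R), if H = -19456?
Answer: -1/630656 ≈ -1.5857e-6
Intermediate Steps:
1/(H + R) = 1/(-19456 - 611200) = 1/(-630656) = -1/630656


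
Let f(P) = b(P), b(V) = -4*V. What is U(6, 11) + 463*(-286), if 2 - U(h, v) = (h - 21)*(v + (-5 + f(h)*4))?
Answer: -133766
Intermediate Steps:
f(P) = -4*P
U(h, v) = 2 - (-21 + h)*(-5 + v - 16*h) (U(h, v) = 2 - (h - 21)*(v + (-5 - 4*h*4)) = 2 - (-21 + h)*(v + (-5 - 16*h)) = 2 - (-21 + h)*(-5 + v - 16*h))
U(6, 11) + 463*(-286) = (-103 - 331*6 + 16*6**2 + 21*11 - 1*6*11) + 463*(-286) = (-103 - 1986 + 16*36 + 231 - 66) - 132418 = (-103 - 1986 + 576 + 231 - 66) - 132418 = -1348 - 132418 = -133766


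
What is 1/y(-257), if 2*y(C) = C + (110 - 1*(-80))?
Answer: -2/67 ≈ -0.029851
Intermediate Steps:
y(C) = 95 + C/2 (y(C) = (C + (110 - 1*(-80)))/2 = (C + (110 + 80))/2 = (C + 190)/2 = (190 + C)/2 = 95 + C/2)
1/y(-257) = 1/(95 + (1/2)*(-257)) = 1/(95 - 257/2) = 1/(-67/2) = -2/67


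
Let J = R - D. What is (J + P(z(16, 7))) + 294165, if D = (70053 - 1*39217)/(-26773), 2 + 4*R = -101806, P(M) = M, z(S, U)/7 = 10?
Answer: 7196158095/26773 ≈ 2.6878e+5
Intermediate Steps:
z(S, U) = 70 (z(S, U) = 7*10 = 70)
R = -25452 (R = -½ + (¼)*(-101806) = -½ - 50903/2 = -25452)
D = -30836/26773 (D = (70053 - 39217)*(-1/26773) = 30836*(-1/26773) = -30836/26773 ≈ -1.1518)
J = -681395560/26773 (J = -25452 - 1*(-30836/26773) = -25452 + 30836/26773 = -681395560/26773 ≈ -25451.)
(J + P(z(16, 7))) + 294165 = (-681395560/26773 + 70) + 294165 = -679521450/26773 + 294165 = 7196158095/26773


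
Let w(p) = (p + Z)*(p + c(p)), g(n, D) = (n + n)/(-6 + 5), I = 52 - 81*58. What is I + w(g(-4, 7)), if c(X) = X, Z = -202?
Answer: -7750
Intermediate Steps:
I = -4646 (I = 52 - 4698 = -4646)
g(n, D) = -2*n (g(n, D) = (2*n)/(-1) = (2*n)*(-1) = -2*n)
w(p) = 2*p*(-202 + p) (w(p) = (p - 202)*(p + p) = (-202 + p)*(2*p) = 2*p*(-202 + p))
I + w(g(-4, 7)) = -4646 + 2*(-2*(-4))*(-202 - 2*(-4)) = -4646 + 2*8*(-202 + 8) = -4646 + 2*8*(-194) = -4646 - 3104 = -7750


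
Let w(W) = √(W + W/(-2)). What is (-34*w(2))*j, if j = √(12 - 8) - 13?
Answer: 374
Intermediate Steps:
w(W) = √2*√W/2 (w(W) = √(W + W*(-½)) = √(W - W/2) = √(W/2) = √2*√W/2)
j = -11 (j = √4 - 13 = 2 - 13 = -11)
(-34*w(2))*j = -17*√2*√2*(-11) = -34*1*(-11) = -34*(-11) = 374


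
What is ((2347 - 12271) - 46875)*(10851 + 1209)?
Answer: -684995940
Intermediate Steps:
((2347 - 12271) - 46875)*(10851 + 1209) = (-9924 - 46875)*12060 = -56799*12060 = -684995940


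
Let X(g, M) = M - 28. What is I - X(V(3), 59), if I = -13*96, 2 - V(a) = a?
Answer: -1279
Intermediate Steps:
V(a) = 2 - a
X(g, M) = -28 + M
I = -1248
I - X(V(3), 59) = -1248 - (-28 + 59) = -1248 - 1*31 = -1248 - 31 = -1279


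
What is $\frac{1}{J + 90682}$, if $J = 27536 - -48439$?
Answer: $\frac{1}{166657} \approx 6.0004 \cdot 10^{-6}$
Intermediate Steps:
$J = 75975$ ($J = 27536 + 48439 = 75975$)
$\frac{1}{J + 90682} = \frac{1}{75975 + 90682} = \frac{1}{166657}$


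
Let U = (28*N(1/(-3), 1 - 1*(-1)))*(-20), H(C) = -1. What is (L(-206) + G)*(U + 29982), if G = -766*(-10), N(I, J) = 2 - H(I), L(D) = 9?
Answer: 217048038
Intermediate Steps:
N(I, J) = 3 (N(I, J) = 2 - 1*(-1) = 2 + 1 = 3)
U = -1680 (U = (28*3)*(-20) = 84*(-20) = -1680)
G = 7660
(L(-206) + G)*(U + 29982) = (9 + 7660)*(-1680 + 29982) = 7669*28302 = 217048038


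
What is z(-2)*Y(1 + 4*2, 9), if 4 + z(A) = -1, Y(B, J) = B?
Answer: -45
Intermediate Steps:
z(A) = -5 (z(A) = -4 - 1 = -5)
z(-2)*Y(1 + 4*2, 9) = -5*(1 + 4*2) = -5*(1 + 8) = -5*9 = -45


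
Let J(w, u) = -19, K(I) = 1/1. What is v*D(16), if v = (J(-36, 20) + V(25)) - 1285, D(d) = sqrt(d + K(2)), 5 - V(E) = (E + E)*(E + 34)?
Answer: -4249*sqrt(17) ≈ -17519.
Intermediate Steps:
K(I) = 1
V(E) = 5 - 2*E*(34 + E) (V(E) = 5 - (E + E)*(E + 34) = 5 - 2*E*(34 + E))
D(d) = sqrt(1 + d) (D(d) = sqrt(d + 1) = sqrt(1 + d))
v = -4249 (v = (-19 + (5 - 68*25 - 2*25**2)) - 1285 = (-19 + (5 - 1700 - 2*625)) - 1285 = (-19 + (5 - 1700 - 1250)) - 1285 = (-19 - 2945) - 1285 = -2964 - 1285 = -4249)
v*D(16) = -4249*sqrt(1 + 16) = -4249*sqrt(17)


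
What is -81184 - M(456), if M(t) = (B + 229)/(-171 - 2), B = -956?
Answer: -14045559/173 ≈ -81188.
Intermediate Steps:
M(t) = 727/173 (M(t) = (-956 + 229)/(-171 - 2) = -727/(-173) = -727*(-1/173) = 727/173)
-81184 - M(456) = -81184 - 1*727/173 = -81184 - 727/173 = -14045559/173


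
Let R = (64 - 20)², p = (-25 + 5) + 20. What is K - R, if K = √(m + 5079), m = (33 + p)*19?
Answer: -1936 + 3*√634 ≈ -1860.5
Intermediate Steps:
p = 0 (p = -20 + 20 = 0)
R = 1936 (R = 44² = 1936)
m = 627 (m = (33 + 0)*19 = 33*19 = 627)
K = 3*√634 (K = √(627 + 5079) = √5706 = 3*√634 ≈ 75.538)
K - R = 3*√634 - 1*1936 = 3*√634 - 1936 = -1936 + 3*√634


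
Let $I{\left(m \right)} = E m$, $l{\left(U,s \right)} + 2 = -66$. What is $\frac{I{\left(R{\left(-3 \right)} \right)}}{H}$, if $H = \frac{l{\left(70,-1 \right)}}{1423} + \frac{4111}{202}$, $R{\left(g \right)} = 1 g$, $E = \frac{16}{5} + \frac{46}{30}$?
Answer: $- \frac{20408666}{29181085} \approx -0.69938$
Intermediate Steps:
$E = \frac{71}{15}$ ($E = 16 \cdot \frac{1}{5} + 46 \cdot \frac{1}{30} = \frac{16}{5} + \frac{23}{15} = \frac{71}{15} \approx 4.7333$)
$l{\left(U,s \right)} = -68$ ($l{\left(U,s \right)} = -2 - 66 = -68$)
$R{\left(g \right)} = g$
$H = \frac{5836217}{287446}$ ($H = - \frac{68}{1423} + \frac{4111}{202} = \frac{5836217}{287446} \approx 20.304$)
$I{\left(m \right)} = \frac{71 m}{15}$
$\frac{I{\left(R{\left(-3 \right)} \right)}}{H} = \frac{\frac{71}{15} \left(-3\right)}{\frac{5836217}{287446}} = \left(- \frac{71}{5}\right) \frac{287446}{5836217} = - \frac{20408666}{29181085}$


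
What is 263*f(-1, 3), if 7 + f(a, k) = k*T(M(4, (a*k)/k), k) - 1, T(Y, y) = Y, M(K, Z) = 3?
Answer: 263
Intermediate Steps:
f(a, k) = -8 + 3*k (f(a, k) = -7 + (k*3 - 1) = -7 + (3*k - 1) = -7 + (-1 + 3*k) = -8 + 3*k)
263*f(-1, 3) = 263*(-8 + 3*3) = 263*(-8 + 9) = 263*1 = 263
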